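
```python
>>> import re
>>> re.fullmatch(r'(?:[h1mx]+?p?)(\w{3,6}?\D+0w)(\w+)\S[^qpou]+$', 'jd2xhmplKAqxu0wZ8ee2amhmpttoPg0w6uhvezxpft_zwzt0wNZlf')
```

None

This matches one or more of one of [h1mx] (lazy), then optionally a literal 'p' (non-capturing group); then 3 to 6 of a word character (lazy), then one or more of a non-digit, then the literal '0w' (captured); then one or more of a word character (captured); then a non-whitespace character, then one or more of any character except [qpou]; then anchored at the end.
`re.fullmatch` is like wrapping the pattern in `^…$` (in single-line mode).
Here there's no way to consume every character, so the call returns None.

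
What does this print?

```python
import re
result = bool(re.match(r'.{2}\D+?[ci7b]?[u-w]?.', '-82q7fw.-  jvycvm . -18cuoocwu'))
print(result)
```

False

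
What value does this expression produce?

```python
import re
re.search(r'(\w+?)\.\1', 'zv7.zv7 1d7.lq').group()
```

After group 1 captures some text, `\1` only succeeds where that same text appears again.
The match spans [0:7] → 'zv7.zv7'.

'zv7.zv7'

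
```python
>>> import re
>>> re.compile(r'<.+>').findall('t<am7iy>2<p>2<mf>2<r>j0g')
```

['<am7iy>2<p>2<mf>2<r>']

Since nothing is captured, `findall` lists the 1 matched substring directly.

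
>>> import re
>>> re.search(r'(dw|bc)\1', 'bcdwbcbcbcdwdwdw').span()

A backreference is literal: `\1` must see the identical characters the first group matched.
`re.search` tries every starting position until one works.
The match spans [4:8] → 'bcbc'.
Captured: group 1 = 'bc'.

(4, 8)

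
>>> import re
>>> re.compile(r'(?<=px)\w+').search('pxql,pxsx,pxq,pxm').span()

The `(?=…)`/`(?<=…)` assertion just peeks at neighbouring text; it doesn't advance the match position.
Unlike `match`, `search` isn't anchored — it looks for the pattern anywhere in the string.
The match spans [2:4] → 'ql'.

(2, 4)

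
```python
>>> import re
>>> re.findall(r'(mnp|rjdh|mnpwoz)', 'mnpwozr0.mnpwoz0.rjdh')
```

Branches in `(...|...)` are attempted left-to-right; the first branch that allows the whole pattern to succeed is taken.
With a single group, `findall` returns only what that group captured — 3 items.

['mnp', 'mnp', 'rjdh']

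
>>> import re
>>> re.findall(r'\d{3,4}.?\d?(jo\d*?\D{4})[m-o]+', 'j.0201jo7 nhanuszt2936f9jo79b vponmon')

The pattern matches 3 to 4 of a digit, then optionally any character, then optionally a digit; then the literal 'jo', then zero or more of a digit (lazy), then exactly 4 of a non-digit (captured); then one or more of a character in [m-o].
Matches: at [2:14] match '0201jo7 nhan', group 1 = 'jo7 nha'; at [18:37] match '2936f9jo79b vponmon', group 1 = 'jo79b vp'.
Because there's exactly one group, `findall` drops the full match and keeps group 1 from each hit.

['jo7 nha', 'jo79b vp']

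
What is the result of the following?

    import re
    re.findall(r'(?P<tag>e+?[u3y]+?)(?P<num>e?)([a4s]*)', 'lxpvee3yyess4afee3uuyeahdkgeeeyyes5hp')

[('ee3', '', ''), ('ee3', '', ''), ('eeey', '', '')]

A `+?`/`*?`/`{m,n}?` starts at its minimum and grows only as far as needed for what follows to match.
`findall` packs the 3 group values into a tuple for every match.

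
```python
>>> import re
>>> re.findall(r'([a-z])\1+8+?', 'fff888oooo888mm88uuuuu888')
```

['f', 'o', 'm', 'u']

After group 1 captures some text, `\1` only succeeds where that same text appears again.
Matches: at [0:4] match 'fff8', group 1 = 'f'; at [6:11] match 'oooo8', group 1 = 'o'; at [13:16] match 'mm8', group 1 = 'm'; at [17:23] match 'uuuuu8', group 1 = 'u'.
Because there's exactly one group, `findall` drops the full match and keeps group 1 from each hit.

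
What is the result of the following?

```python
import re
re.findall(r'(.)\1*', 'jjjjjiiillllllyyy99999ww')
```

After group 1 captures some text, `\1` only succeeds where that same text appears again.
With a single group, `findall` returns only what that group captured — 6 items.

['j', 'i', 'l', 'y', '9', 'w']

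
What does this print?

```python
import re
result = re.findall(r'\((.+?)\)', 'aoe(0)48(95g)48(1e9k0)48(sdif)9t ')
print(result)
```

Scanning left to right: at [3:6] match '(0)', group 1 = '0'; at [8:13] match '(95g)', group 1 = '95g'; at [15:22] match '(1e9k0)', group 1 = '1e9k0'; at [24:30] match '(sdif)', group 1 = 'sdif'.
Because there's exactly one group, `findall` drops the full match and keeps group 1 from each hit.

['0', '95g', '1e9k0', 'sdif']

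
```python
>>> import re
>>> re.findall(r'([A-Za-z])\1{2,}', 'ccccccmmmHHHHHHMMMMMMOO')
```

['c', 'm', 'H', 'M']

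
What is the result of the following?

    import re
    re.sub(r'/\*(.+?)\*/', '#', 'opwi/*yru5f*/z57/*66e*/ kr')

'opwi#z57# kr'

A `+?`/`*?`/`{m,n}?` starts at its minimum and grows only as far as needed for what follows to match.
Matches: at [4:13] → '/*yru5f*/'; at [16:23] → '/*66e*/'.
Each match is replaced by '#'.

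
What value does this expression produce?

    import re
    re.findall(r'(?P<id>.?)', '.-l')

Because there's exactly one group, `findall` drops the full match and keeps group 1 from each hit.

['.', '-', 'l', '']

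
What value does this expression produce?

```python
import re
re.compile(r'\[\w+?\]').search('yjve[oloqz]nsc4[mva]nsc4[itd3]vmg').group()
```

`re.search` scans for the first position where the pattern succeeds.
The match spans [4:11] → '[oloqz]'.

'[oloqz]'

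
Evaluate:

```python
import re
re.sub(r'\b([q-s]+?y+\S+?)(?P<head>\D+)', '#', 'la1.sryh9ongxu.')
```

'la1.#'

This matches a word boundary (`\b`, zero-width); then one or more of a character in [q-s] (lazy), then one or more of the literal 'y', then one or more of a non-whitespace character (lazy) (captured); then one or more of a non-digit (captured as 'head').
`sub` substitutes '#' at each match site.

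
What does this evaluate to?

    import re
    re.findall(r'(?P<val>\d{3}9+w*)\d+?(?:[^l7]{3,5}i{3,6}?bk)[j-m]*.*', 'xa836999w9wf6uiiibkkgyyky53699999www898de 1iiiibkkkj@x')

This matches exactly 3 of a digit, then one or more of a literal '9', then zero or more of the literal 'w' (captured as 'val'); then one or more of a digit (lazy); then 3 to 5 of any character except [l7], then 3 to 6 of a literal 'i' (lazy), then the literal 'bk' (non-capturing group); then zero or more of a character in [j-m], then zero or more of any character.
One capturing group, so `findall` returns just the captured substring from the one match — 1 in all.

['836999w']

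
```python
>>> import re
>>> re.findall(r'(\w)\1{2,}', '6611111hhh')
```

['1', 'h']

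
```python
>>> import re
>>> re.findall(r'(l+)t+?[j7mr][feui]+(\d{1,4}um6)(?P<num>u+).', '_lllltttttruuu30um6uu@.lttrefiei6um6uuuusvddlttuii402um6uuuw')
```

This matches one or more of a literal 'l' (captured); then one or more of a literal 't' (lazy), then one of [j7mr], then one or more of one of [feui]; then 1 to 4 of a digit, then the literal 'um6' (captured); then one or more of a literal 'u' (captured as 'num'); then any character.
Walking the string: at [1:22] match 'lllltttttruuu30um6uu@', groups = ('llll', '30um6', 'uu'); at [23:41] match 'lttrefiei6um6uuuus', groups = ('l', '6um6', 'uuuu').
With 3 capturing groups, `findall` returns a 3-tuple per match.

[('llll', '30um6', 'uu'), ('l', '6um6', 'uuuu')]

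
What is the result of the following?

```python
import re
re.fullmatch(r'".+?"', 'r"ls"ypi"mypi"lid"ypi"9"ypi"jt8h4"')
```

For `fullmatch`, every character of the input must be accounted for by the pattern.
Here the pattern can't cover the whole string, so the call returns None.

None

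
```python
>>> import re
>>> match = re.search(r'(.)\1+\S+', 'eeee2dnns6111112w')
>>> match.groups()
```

After group 1 captures some text, `\1` only succeeds where that same text appears again.
`re.search` scans for the first position where the pattern succeeds.
The match spans [0:17] → 'eeee2dnns6111112w'.
Captured: group 1 = 'e'.

('e',)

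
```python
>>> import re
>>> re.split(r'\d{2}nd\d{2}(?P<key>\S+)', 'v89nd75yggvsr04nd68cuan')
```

Pattern: exactly 2 of a digit, then the literal 'nd'; then exactly 2 of a digit; then one or more of a non-whitespace character (captured as 'key').
Matches to split on: at [1:23] → '89nd75yggvsr04nd68cuan'.
Because the pattern has a capturing group, `split` also inserts each captured text between the pieces.

['v', 'yggvsr04nd68cuan', '']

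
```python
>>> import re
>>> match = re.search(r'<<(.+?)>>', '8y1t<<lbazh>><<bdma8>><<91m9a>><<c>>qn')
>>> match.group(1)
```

The match spans [4:13] → '<<lbazh>>'.
Captured: group 1 = 'lbazh'.

'lbazh'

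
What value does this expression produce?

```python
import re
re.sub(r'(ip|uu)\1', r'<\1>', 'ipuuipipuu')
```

`\1` is not a pattern — it's the concrete string captured by group 1, re-applied verbatim.
Matches: at [4:8] → 'ipip'.
`\1` in the replacement pulls in group 1's text for each match.

'ipuu<ip>uu'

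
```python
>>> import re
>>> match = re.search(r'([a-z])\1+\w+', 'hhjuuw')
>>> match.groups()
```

('h',)

`\1` is not a pattern — it's the concrete string captured by group 1, re-applied verbatim.
Unlike `match`, `search` isn't anchored — it looks for the pattern anywhere in the string.
The match spans [0:6] → 'hhjuuw'.
Captured: group 1 = 'h'.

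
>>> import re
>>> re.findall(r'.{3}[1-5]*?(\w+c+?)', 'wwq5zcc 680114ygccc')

Lazy quantifiers expand one character at a time until the remainder of the pattern can match.
One capturing group, so `findall` returns just the captured substring from each match — 2 in all.

['5zcc', '0114ygccc']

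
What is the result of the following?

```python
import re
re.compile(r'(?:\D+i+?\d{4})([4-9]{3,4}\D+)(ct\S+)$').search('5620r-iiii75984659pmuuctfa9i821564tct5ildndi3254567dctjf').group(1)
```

Pattern: one or more of a non-digit, then one or more of the literal 'i' (lazy), then exactly 4 of a digit (non-capturing group); then 3 to 4 of a character in [4-9], then one or more of a non-digit (captured); then the literal 'ct', then one or more of a non-whitespace character (captured); then anchored at the end.
Unlike `match`, `search` isn't anchored — it looks for the pattern anywhere in the string.
The match spans [4:56] → 'r-iiii75984659pmuuctfa9i821564tct5ildndi3254567dctjf'.
Captured: group 1 = '4659pmuu', group 2 = 'ctfa9i821564tct5ildndi3254567dctjf'.

'4659pmuu'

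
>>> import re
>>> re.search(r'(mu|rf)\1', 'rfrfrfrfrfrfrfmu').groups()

('rf',)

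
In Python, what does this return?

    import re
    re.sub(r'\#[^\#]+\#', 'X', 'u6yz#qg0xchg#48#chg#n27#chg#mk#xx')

Matches: at [4:13] → '#qg0xchg#'; at [15:20] → '#chg#'; at [23:28] → '#chg#'.
Every occurrence is swapped for 'X'.

'u6yzX48Xn27Xmk#xx'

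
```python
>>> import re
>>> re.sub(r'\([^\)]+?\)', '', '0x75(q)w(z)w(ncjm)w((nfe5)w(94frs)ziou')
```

Matches: at [4:7] → '(q)'; at [8:11] → '(z)'; at [12:18] → '(ncjm)'; at [19:26] → '((nfe5)'; at [27:34] → '(94frs)'.
Each match is replaced by ''.

'0x75wwwwziou'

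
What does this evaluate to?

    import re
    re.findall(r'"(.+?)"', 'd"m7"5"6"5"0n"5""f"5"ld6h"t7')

The `?` after the quantifier makes it lazy — it takes as little as possible before letting the rest of the pattern try.
Matches: at [1:5] match '"m7"', group 1 = 'm7'; at [6:9] match '"6"', group 1 = '6'; at [10:14] match '"0n"', group 1 = '0n'; at [15:19] match '""f"', group 1 = '"f'; at [20:26] match '"ld6h"', group 1 = 'ld6h'.
With a single group, `findall` returns only what that group captured — 5 items.

['m7', '6', '0n', '"f', 'ld6h']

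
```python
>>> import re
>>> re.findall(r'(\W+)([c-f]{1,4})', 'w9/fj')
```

[('/', 'f')]

Pattern: one or more of a non-word character (captured); then 1 to 4 of a character in [c-f] (captured).
`findall` packs the 2 group values into a tuple for every match.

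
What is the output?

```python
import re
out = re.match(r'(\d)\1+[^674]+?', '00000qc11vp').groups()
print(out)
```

('0',)

The match spans [0:6] → '00000q'.
Captured: group 1 = '0'.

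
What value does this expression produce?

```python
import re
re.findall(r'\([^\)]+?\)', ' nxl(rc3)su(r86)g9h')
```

['(rc3)', '(r86)']

No capturing groups, so `findall` returns the 2 full match strings.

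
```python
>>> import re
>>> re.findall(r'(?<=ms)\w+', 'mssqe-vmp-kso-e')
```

['sqe']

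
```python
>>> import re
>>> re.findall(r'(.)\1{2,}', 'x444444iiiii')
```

['4', 'i']

`\1` is not a pattern — it's the concrete string captured by group 1, re-applied verbatim.
Walking the string: at [1:7] match '444444', group 1 = '4'; at [7:12] match 'iiiii', group 1 = 'i'.
`findall` collects group 1 from each match (2 total).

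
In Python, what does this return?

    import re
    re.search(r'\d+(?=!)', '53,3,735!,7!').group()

The positive lookaround only admits positions where the adjacent text matches; those characters stay outside the span.
The match spans [5:8] → '735'.

'735'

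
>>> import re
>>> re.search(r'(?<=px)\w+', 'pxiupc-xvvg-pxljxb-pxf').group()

'iupc'

The lookaround is zero-width — it requires the adjacent text to match without consuming it, so the asserted text isn't part of the match.
`re.search` tries every starting position until one works.
The match spans [2:6] → 'iupc'.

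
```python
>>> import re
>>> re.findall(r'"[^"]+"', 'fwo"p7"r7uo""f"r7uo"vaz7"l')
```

With no groups in the pattern, `findall` gives back each whole match — 3 here.

['"p7"', '"f"', '"vaz7"']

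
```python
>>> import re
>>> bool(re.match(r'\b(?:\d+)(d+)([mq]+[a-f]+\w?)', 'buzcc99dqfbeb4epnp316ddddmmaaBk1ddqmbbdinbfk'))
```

False

With `match`, the pattern is implicitly anchored at the beginning.
Here the pattern fails at index 0, so the call returns None, and `bool(None)` is False.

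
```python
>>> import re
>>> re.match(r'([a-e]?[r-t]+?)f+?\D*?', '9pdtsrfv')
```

None

Pattern: optionally a character in [a-e], then one or more of a character in [r-t] (lazy) (captured); then one or more of a literal 'f' (lazy), then zero or more of a non-digit (lazy).
`re.match` won't scan ahead — the pattern has to work from the very first character.
Here the pattern fails at index 0, so the call returns None.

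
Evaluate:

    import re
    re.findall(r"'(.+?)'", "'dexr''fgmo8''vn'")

['dexr', 'fgmo8', 'vn']

Scanning left to right: at [0:6] match "'dexr'", group 1 = 'dexr'; at [6:13] match "'fgmo8'", group 1 = 'fgmo8'; at [13:17] match "'vn'", group 1 = 'vn'.
`findall` collects group 1 from each match (3 total).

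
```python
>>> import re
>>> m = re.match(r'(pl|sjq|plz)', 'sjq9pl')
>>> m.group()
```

`re.match` won't scan ahead — the pattern has to work from the very first character.
The match spans [0:3] → 'sjq'.

'sjq'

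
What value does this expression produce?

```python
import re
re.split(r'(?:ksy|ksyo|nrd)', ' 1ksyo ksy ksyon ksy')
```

[' 1', 'o ', ' ', 'on ', '']

Alternation tries branches left to right and keeps the first one that lets the overall match succeed at that position.
Matches to split on: at [2:5] → 'ksy'; at [7:10] → 'ksy'; at [11:14] → 'ksy'; at [17:20] → 'ksy'.
Splitting on the pattern gives 5 pieces.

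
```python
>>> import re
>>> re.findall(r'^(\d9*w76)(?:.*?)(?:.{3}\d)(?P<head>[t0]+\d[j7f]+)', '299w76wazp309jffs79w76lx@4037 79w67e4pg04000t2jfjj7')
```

[('299w76', '09jff')]

Pattern: anchored at the start of the string; then a digit, then zero or more of a literal '9', then the literal 'w76' (captured); then zero or more of any character (lazy) (non-capturing group); then exactly 3 of any character, then a digit (non-capturing group); then one or more of one of [t0], then a digit, then one or more of one of [j7f] (captured as 'head').
A `+?`/`*?`/`{m,n}?` starts at its minimum and grows only as far as needed for what follows to match.
Matches: at [0:16] match '299w76wazp309jff', groups = ('299w76', '09jff').
Multiple groups make `findall` return tuples — one 2-tuple for the one match.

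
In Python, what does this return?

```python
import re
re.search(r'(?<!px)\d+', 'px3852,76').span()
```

A negative assertion filters positions out without eating any characters.
`search` walks the string left to right and returns the first match it finds.
The match spans [3:6] → '852'.

(3, 6)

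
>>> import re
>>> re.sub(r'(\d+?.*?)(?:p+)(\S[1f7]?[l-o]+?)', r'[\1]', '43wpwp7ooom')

'[43wpw]oom'

Pattern: one or more of a digit (lazy), then zero or more of any character (lazy) (captured); then one or more of a literal 'p' (non-capturing group); then a non-whitespace character, then optionally one of [1f7], then one or more of a character in [l-o] (lazy) (captured).
A `+?`/`*?`/`{m,n}?` starts at its minimum and grows only as far as needed for what follows to match.
Matches: at [0:8] → '43wpwp7o'.
The replacement refers to a captured group, so each match is rewritten using its own captured text.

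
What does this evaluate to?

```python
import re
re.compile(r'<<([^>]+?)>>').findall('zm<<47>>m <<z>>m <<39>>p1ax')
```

['47', 'z', '39']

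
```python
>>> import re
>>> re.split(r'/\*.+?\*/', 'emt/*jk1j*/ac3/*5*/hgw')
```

['emt', 'ac3', 'hgw']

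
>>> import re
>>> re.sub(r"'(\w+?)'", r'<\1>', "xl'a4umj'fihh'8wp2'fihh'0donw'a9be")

'xl<a4umj>fihh<8wp2>fihh<0donw>a9be'

Matches: at [2:9] → "'a4umj'"; at [13:19] → "'8wp2'"; at [23:30] → "'0donw'".
The replacement refers to a captured group, so each match is rewritten using its own captured text.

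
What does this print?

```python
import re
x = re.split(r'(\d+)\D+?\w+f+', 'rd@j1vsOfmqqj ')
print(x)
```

Pattern: one or more of a digit (captured); then one or more of a non-digit (lazy); then one or more of a word character; then one or more of a literal 'f'.
Matches to split on: at [4:9] → '1vsOf'.
With a capturing group present, the delimiter's captured portion is kept in the result list.

['rd@j', '1', 'mqqj ']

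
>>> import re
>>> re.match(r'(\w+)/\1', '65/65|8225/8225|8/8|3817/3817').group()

`\1` is not a pattern — it's the concrete string captured by group 1, re-applied verbatim.
`re.match` won't scan ahead — the pattern has to work from the very first character.
The match spans [0:5] → '65/65'.
Captured: group 1 = '65'.

'65/65'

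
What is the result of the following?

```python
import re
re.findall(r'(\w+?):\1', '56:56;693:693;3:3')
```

['56', '693', '3']

`\1` has to match the exact text group 1 already captured.
Matches: at [0:5] match '56:56', group 1 = '56'; at [6:13] match '693:693', group 1 = '693'; at [14:17] match '3:3', group 1 = '3'.
With a single group, `findall` returns only what that group captured — 3 items.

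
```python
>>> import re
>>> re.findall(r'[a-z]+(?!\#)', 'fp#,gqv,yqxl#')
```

The negative lookahead/lookbehind blocks any match where the forbidden context is present.
Scanning left to right: at [0:1] → 'f'; at [4:7] → 'gqv'; at [8:11] → 'yqx'.
No capturing groups, so `findall` returns the 3 full match strings.

['f', 'gqv', 'yqx']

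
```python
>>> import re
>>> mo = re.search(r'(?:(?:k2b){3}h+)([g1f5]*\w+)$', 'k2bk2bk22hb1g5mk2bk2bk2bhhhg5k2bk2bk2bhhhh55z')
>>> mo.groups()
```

('g5k2bk2bk2bhhhh55z',)

The pattern matches the literal 'k2b' repeated 3 times, then one or more of the literal 'h' (non-capturing group); then zero or more of one of [g1f5], then one or more of a word character (captured); then anchored at the end.
`re.search` tries every starting position until one works.
The match spans [15:45] → 'k2bk2bk2bhhhg5k2bk2bk2bhhhh55z'.
Captured: group 1 = 'g5k2bk2bk2bhhhh55z'.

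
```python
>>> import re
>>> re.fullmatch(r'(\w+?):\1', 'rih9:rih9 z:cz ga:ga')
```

None

`re.fullmatch` requires the pattern to consume the entire string.
Here the pattern can't cover the whole string, so the call returns None.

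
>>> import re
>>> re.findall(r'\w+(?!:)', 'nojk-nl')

['nojk', 'nl']

The negative lookaround is zero-width — it rules out positions where the adjacent text would match, without consuming anything.
With no groups in the pattern, `findall` gives back each whole match — 2 here.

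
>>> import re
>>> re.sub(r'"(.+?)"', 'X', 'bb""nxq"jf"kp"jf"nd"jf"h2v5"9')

The `?` after the quantifier makes it lazy — it takes as little as possible before letting the rest of the pattern try.
Every occurrence is swapped for 'X'.

'bbXjfXjfXjfX9'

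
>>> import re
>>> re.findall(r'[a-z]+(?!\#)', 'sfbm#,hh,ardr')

['sfb', 'hh', 'ardr']

The negative lookahead/lookbehind blocks any match where the forbidden context is present.
Walking the string: at [0:3] → 'sfb'; at [6:8] → 'hh'; at [9:13] → 'ardr'.
Since nothing is captured, `findall` lists the 3 matched substrings directly.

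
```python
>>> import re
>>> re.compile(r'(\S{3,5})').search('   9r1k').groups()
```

Pattern: 3 to 5 of a non-whitespace character (captured).
`search` walks the string left to right and returns the first match it finds.
The match spans [3:7] → '9r1k'.
Captured: group 1 = '9r1k'.

('9r1k',)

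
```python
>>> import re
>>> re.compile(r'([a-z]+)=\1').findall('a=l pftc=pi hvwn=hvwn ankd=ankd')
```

['hvwn', 'ankd']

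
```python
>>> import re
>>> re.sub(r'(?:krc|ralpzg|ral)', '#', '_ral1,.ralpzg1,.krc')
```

'_#1,.#1,.#'

`|` is ordered: at each position the engine commits to the first alternative that works.
`sub` substitutes '#' at each match site.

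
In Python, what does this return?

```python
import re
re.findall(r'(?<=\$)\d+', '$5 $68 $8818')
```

The lookaround is zero-width — it requires the adjacent text to match without consuming it, so the asserted text isn't part of the match.
Matches: at [1:2] → '5'; at [4:6] → '68'; at [8:12] → '8818'.
Since nothing is captured, `findall` lists the 3 matched substrings directly.

['5', '68', '8818']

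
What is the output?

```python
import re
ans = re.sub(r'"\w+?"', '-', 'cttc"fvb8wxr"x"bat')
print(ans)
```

cttc-x"bat

Matches: at [4:13] → '"fvb8wxr"'.
Each match is replaced by '-'.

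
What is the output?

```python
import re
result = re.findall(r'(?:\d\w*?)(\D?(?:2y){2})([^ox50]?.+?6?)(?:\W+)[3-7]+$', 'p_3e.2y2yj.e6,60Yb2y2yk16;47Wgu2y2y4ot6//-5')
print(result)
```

2 groups means the one result is a tuple of 2 captured strings — 1 here.

[('.2y2y', 'j.e6,60Yb2y2yk16;47Wgu2y2y4ot6')]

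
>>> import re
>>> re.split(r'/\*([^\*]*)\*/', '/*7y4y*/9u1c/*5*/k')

['', '7y4y', '9u1c', '5', 'k']

The group in the pattern means `split` returns the separators' captures alongside the pieces.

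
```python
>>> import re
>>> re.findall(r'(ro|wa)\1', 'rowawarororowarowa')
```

`\1` is not a pattern — it's the concrete string captured by group 1, re-applied verbatim.
Matches: at [2:6] match 'wawa', group 1 = 'wa'; at [6:10] match 'roro', group 1 = 'ro'.
`findall` collects group 1 from each match (2 total).

['wa', 'ro']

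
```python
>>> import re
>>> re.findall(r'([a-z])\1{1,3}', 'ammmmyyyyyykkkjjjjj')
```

`\1` has to match the exact text group 1 already captured.
Walking the string: at [1:5] match 'mmmm', group 1 = 'm'; at [5:9] match 'yyyy', group 1 = 'y'; at [9:11] match 'yy', group 1 = 'y'; at [11:14] match 'kkk', group 1 = 'k'; at [14:18] match 'jjjj', group 1 = 'j'.
`findall` collects group 1 from each match (5 total).

['m', 'y', 'y', 'k', 'j']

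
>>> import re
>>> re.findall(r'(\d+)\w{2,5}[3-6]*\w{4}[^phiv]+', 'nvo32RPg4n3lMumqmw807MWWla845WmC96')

['32']

Pattern: one or more of a digit (captured); then 2 to 5 of a word character, then zero or more of a character in [3-6]; then exactly 4 of a word character, then one or more of any character except [phiv].
Scanning left to right: at [3:34] match '32RPg4n3lMumqmw807MWWla845WmC96', group 1 = '32'.
One capturing group, so `findall` returns just the captured substring from the one match — 1 in all.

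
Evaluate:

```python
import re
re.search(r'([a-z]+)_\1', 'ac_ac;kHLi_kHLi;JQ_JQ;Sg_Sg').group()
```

`\1` is not a pattern — it's the concrete string captured by group 1, re-applied verbatim.
The match spans [0:5] → 'ac_ac'.

'ac_ac'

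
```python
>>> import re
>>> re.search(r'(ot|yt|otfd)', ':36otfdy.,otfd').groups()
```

('ot',)

The match spans [3:5] → 'ot'.
Captured: group 1 = 'ot'.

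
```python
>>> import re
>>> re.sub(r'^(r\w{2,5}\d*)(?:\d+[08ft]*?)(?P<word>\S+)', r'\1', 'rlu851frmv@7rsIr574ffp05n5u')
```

'rlu85'

This matches anchored at the start of the string; then a literal 'r', then 2 to 5 of a word character, then zero or more of a digit (captured); then one or more of a digit, then zero or more of one of [08ft] (lazy) (non-capturing group); then one or more of a non-whitespace character (captured as 'word').
Matches: at [0:27] → 'rlu851frmv@7rsIr574ffp05n5u'.
Each match is replaced using the text its own group 1 captured.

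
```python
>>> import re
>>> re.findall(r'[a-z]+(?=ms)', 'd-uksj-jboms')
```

['jbo']

Lookahead/lookbehind check context without consuming it, so the matched span excludes the asserted characters.
Walking the string: at [7:10] → 'jbo'.
With no groups in the pattern, `findall` gives back each whole match — 1 here.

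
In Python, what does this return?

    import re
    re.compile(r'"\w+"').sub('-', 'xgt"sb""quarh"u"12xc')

Matches: at [3:7] → '"sb"'; at [7:14] → '"quarh"'.
`sub` substitutes '-' at each match site.

'xgt--u"12xc'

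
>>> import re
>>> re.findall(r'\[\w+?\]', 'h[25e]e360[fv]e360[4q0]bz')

`findall` yields the raw match text (3 of them) because the pattern has no groups.

['[25e]', '[fv]', '[4q0]']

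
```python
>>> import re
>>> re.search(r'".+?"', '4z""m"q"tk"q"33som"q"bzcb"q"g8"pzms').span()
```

(2, 6)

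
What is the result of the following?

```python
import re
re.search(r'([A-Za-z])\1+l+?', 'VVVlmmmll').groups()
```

The backreference `\1` re-matches whatever the first group consumed, character for character.
`search` walks the string left to right and returns the first match it finds.
The match spans [0:4] → 'VVVl'.
Captured: group 1 = 'V'.

('V',)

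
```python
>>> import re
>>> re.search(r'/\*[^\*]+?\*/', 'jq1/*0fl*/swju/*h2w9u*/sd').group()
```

'/*0fl*/'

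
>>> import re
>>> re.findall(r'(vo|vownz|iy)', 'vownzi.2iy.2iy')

`|` is ordered: at each position the engine commits to the first alternative that works.
`findall` collects group 1 from each match (3 total).

['vo', 'iy', 'iy']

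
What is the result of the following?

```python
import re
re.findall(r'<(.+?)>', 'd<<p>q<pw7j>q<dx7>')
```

['<p', 'pw7j', 'dx7']

Because the quantifier is non-greedy, it stops expanding at the earliest point where the rest of the pattern can succeed.
Matches: at [1:5] match '<<p>', group 1 = '<p'; at [6:12] match '<pw7j>', group 1 = 'pw7j'; at [13:18] match '<dx7>', group 1 = 'dx7'.
One capturing group, so `findall` returns just the captured substring from each match — 3 in all.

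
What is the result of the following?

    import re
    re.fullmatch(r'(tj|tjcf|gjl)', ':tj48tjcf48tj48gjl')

None

`fullmatch` succeeds only if the pattern covers the string from start to end.
Here the string isn't matched end-to-end, so the call returns None.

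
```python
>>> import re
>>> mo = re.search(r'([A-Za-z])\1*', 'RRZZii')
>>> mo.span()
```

(0, 2)

`\1` is not a pattern — it's the concrete string captured by group 1, re-applied verbatim.
The match spans [0:2] → 'RR'.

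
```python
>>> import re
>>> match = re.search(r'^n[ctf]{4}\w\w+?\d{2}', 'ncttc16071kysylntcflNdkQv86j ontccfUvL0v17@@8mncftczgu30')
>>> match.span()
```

This matches anchored at the start of the string; then a literal 'n', then exactly 4 of one of [ctf], then a word character; then one or more of a word character (lazy), then exactly 2 of a digit.
A non-greedy quantifier consumes as few characters as it can — just enough that the remainder of the pattern still matches from where it stops; whatever follows it matches normally.
Unlike `match`, `search` isn't anchored — it looks for the pattern anywhere in the string.
The match spans [0:9] → 'ncttc1607'.

(0, 9)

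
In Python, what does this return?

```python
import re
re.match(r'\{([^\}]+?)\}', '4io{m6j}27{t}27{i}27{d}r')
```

`re.match` only tries the pattern at the start of the string.
Here the string doesn't start with a match, so the call returns None.

None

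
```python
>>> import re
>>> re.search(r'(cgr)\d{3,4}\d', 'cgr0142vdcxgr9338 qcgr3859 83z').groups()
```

('cgr',)

The pattern matches a literal 'c', then the literal 'gr' (captured); then 3 to 4 of a digit, then a digit.
`re.search` tries every starting position until one works.
The match spans [0:7] → 'cgr0142'.
Captured: group 1 = 'cgr'.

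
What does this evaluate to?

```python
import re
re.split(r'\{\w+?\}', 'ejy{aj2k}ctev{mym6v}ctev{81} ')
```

`split` removes every match and returns the 4 fragments in between.

['ejy', 'ctev', 'ctev', ' ']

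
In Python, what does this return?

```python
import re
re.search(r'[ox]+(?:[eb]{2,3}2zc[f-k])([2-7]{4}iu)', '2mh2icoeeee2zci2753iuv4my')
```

None

Pattern: one or more of one of [ox]; then 2 to 3 of one of [eb], then the literal '2zc', then a character in [f-k] (non-capturing group); then exactly 4 of a character in [2-7], then the literal 'iu' (captured).
Here nothing in the string fits, so the call returns None.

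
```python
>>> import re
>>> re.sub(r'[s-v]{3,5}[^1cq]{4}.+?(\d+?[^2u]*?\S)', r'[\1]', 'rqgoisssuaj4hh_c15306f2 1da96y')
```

'rqgoi[15]306f2 1da96y'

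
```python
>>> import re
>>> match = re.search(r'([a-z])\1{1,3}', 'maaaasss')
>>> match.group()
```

'aaaa'

The backreference `\1` re-matches whatever the first group consumed, character for character.
`re.search` tries every starting position until one works.
The match spans [1:5] → 'aaaa'.
Captured: group 1 = 'a'.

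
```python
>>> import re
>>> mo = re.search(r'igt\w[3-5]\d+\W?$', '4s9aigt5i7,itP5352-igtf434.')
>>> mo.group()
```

'igtf434.'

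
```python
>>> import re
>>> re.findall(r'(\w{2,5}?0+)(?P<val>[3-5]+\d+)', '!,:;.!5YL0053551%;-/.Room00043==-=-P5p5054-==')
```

[('5YL00', '53551'), ('Room000', '43'), ('P5p50', '54')]

This matches 2 to 5 of a word character (lazy), then one or more of the literal '0' (captured); then one or more of a character in [3-5], then one or more of a digit (captured as 'val').
2 groups means each result is a tuple of 2 captured strings — 3 here.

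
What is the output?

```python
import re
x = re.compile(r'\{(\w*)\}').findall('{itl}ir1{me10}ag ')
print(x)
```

['itl', 'me10']

Walking the string: at [0:5] match '{itl}', group 1 = 'itl'; at [8:14] match '{me10}', group 1 = 'me10'.
One capturing group, so `findall` returns just the captured substring from each match — 2 in all.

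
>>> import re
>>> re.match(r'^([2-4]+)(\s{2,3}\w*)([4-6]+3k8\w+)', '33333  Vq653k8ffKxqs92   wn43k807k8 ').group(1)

This matches anchored at the start of the string; then one or more of a character in [2-4] (captured); then 2 to 3 of whitespace, then zero or more of a word character (captured); then one or more of a character in [4-6], then the literal '3k8', then one or more of a word character (captured).
With `match`, the pattern is implicitly anchored at the beginning.
The match spans [0:22] → '33333  Vq653k8ffKxqs92'.
Captured: group 1 = '33333', group 2 = '  Vq6', group 3 = '53k8ffKxqs92'.

'33333'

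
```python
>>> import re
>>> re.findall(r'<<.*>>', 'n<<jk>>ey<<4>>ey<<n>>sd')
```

['<<jk>>ey<<4>>ey<<n>>']

Scanning left to right: at [1:21] → '<<jk>>ey<<4>>ey<<n>>'.
Since nothing is captured, `findall` lists the 1 matched substring directly.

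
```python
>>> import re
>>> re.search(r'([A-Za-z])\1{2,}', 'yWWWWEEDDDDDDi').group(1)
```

'W'

After group 1 captures some text, `\1` only succeeds where that same text appears again.
`re.search` scans for the first position where the pattern succeeds.
The match spans [1:5] → 'WWWW'.
Captured: group 1 = 'W'.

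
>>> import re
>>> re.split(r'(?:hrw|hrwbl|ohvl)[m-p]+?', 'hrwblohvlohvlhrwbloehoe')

Matches to split on: at [0:6] → 'hrwblo'; at [13:19] → 'hrwblo'.
Each match becomes a cut point; 3 segments remain.

['', 'hvlohvl', 'ehoe']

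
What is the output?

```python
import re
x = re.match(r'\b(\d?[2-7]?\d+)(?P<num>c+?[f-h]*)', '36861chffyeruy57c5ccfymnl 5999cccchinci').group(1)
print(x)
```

36861

This matches a word boundary (`\b`, zero-width); then optionally a digit, then optionally a character in [2-7], then one or more of a digit (captured); then one or more of a literal 'c' (lazy), then zero or more of a character in [f-h] (captured as 'num').
`re.match` only tries the pattern at the start of the string.
The match spans [0:9] → '36861chff'.
Captured: group 1 = '36861', group 2 = 'chff'.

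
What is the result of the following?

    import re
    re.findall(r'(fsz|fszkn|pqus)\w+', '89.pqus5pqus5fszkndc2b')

['pqus']

Because there's exactly one group, `findall` drops the full match and keeps group 1 from the one hit.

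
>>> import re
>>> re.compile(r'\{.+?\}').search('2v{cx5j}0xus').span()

The match spans [2:8] → '{cx5j}'.

(2, 8)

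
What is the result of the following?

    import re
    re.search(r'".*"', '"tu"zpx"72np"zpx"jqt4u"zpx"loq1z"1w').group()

'"tu"zpx"72np"zpx"jqt4u"zpx"loq1z"'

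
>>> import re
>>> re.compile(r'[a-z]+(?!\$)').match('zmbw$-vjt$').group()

'zmb'

`re.match` only tries the pattern at the start of the string.
The match spans [0:3] → 'zmb'.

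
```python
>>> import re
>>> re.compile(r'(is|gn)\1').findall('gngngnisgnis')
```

After group 1 captures some text, `\1` only succeeds where that same text appears again.
`findall` collects group 1 from the one match (1 total).

['gn']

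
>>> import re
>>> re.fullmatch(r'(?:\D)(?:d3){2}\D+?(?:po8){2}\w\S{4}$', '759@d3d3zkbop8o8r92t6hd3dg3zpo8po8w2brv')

None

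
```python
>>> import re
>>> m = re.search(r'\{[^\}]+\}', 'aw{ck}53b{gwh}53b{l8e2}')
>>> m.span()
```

The match spans [2:6] → '{ck}'.

(2, 6)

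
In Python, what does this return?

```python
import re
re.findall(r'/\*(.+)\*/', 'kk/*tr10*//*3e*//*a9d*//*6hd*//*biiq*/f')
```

['tr10*//*3e*//*a9d*//*6hd*//*biiq']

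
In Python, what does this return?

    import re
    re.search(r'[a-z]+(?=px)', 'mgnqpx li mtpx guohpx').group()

'mgnq'

The `(?=…)`/`(?<=…)` assertion just peeks at neighbouring text; it doesn't advance the match position.
The match spans [0:4] → 'mgnq'.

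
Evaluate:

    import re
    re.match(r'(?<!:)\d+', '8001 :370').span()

(0, 4)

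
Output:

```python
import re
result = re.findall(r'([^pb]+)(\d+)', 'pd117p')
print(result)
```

Pattern: one or more of any character except [pb] (captured); then one or more of a digit (captured).
Multiple groups make `findall` return tuples — one 2-tuple for the one match.

[('d11', '7')]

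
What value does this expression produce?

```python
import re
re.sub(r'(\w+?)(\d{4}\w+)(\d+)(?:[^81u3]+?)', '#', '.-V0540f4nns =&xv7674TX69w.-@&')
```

This matches one or more of a word character (lazy) (captured); then exactly 4 of a digit, then one or more of a word character (captured); then one or more of a digit (captured); then one or more of any character except [81u3] (lazy) (non-capturing group).
With the lazy modifier that quantifier settles for the fewest repetitions that let the rest of the pattern succeed (the atoms after it are unaffected and can still be greedy).
Matches: at [2:10] → 'V0540f4n'; at [15:26] → 'xv7674TX69w'.
Every occurrence is swapped for '#'.

'.-#ns =&#.-@&'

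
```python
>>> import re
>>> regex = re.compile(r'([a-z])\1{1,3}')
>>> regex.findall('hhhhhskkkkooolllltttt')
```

['h', 'k', 'o', 'l', 't']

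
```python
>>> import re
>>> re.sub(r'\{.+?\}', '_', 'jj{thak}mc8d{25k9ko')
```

'jj_mc8d{25k9ko'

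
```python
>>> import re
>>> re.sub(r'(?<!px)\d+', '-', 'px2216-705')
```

Because the assertion is negative and zero-width, positions next to the forbidden text are skipped.
Matches: at [3:6] → '216'; at [7:10] → '705'.
`sub` substitutes '-' at each match site.

'px2---'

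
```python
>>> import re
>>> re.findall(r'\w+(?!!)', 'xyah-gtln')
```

Because the assertion is negative and zero-width, positions next to the forbidden text are skipped.
With no groups in the pattern, `findall` gives back each whole match — 2 here.

['xyah', 'gtln']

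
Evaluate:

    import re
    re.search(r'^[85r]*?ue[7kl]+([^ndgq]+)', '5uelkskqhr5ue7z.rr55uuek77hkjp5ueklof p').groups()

This matches anchored at the start of the string; then zero or more of one of [85r] (lazy), then the literal 'ue', then one or more of one of [7kl]; then one or more of any character except [ndgq] (captured).
Unlike `match`, `search` isn't anchored — it looks for the pattern anywhere in the string.
The match spans [0:7] → '5uelksk'.
Captured: group 1 = 'sk'.

('sk',)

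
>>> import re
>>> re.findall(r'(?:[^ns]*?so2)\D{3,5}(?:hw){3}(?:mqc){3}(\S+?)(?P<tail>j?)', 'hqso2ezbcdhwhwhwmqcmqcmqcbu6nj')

[('b', '')]

Because the quantifier is non-greedy, it stops expanding at the earliest point where the rest of the pattern can succeed.
Multiple groups make `findall` return tuples — one 2-tuple for the one match.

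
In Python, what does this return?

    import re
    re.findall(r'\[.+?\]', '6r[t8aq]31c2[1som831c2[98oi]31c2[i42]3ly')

['[t8aq]', '[1som831c2[98oi]', '[i42]']

Lazy quantifiers expand one character at a time until the remainder of the pattern can match.
No capturing groups, so `findall` returns the 3 full match strings.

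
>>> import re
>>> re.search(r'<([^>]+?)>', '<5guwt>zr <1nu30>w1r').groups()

('5guwt',)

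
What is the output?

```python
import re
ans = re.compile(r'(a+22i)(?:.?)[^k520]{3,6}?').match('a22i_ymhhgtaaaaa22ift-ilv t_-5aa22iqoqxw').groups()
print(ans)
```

Pattern: one or more of a literal 'a', then the literal '22i' (captured); then optionally any character (non-capturing group); then 3 to 6 of any character except [k520] (lazy).
A non-greedy quantifier consumes as few characters as it can — just enough that the remainder of the pattern still matches from where it stops; whatever follows it matches normally.
With `match`, the pattern is implicitly anchored at the beginning.
The match spans [0:8] → 'a22i_ymh'.
Captured: group 1 = 'a22i'.

('a22i',)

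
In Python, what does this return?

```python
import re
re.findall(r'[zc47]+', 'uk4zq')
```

['4z']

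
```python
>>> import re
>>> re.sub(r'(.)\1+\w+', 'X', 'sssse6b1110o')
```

The backreference `\1` re-matches whatever the first group consumed, character for character.
Matches: at [0:12] → 'sssse6b1110o'.
Every occurrence is swapped for 'X'.

'X'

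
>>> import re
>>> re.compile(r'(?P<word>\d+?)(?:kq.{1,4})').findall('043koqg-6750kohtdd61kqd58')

The pattern matches one or more of a digit (lazy) (captured as 'word'); then the literal 'kq', then 1 to 4 of any character (non-capturing group).
Scanning left to right: at [18:25] match '61kqd58', group 1 = '61'.
Because there's exactly one group, `findall` drops the full match and keeps group 1 from the one hit.

['61']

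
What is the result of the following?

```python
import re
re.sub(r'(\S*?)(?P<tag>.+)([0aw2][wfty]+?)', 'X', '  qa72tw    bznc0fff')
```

'Xff'

`sub` substitutes 'X' at each match site.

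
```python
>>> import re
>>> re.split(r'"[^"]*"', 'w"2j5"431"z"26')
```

['w', '431', '26']

Matches to split on: at [1:6] → '"2j5"'; at [9:12] → '"z"'.
Each match becomes a cut point; 3 segments remain.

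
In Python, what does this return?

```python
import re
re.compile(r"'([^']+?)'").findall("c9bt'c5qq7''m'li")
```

Scanning left to right: at [4:11] match "'c5qq7'", group 1 = 'c5qq7'; at [11:14] match "'m'", group 1 = 'm'.
Because there's exactly one group, `findall` drops the full match and keeps group 1 from each hit.

['c5qq7', 'm']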